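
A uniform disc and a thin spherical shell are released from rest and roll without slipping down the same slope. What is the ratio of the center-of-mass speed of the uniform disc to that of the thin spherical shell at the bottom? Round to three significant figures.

v_ratio ≈ 1.05

Each satisfies Mgh = ½(1+k)Mv² with k = I/(MR²), so v ∝ 1/√(1+k).
For the uniform disc k = 0.5; for the thin spherical shell k = 2/3.
v₁/v₂ = √((1+k₂)/(1+k₁)) = √(1.667/1.5) ≈ 1.05.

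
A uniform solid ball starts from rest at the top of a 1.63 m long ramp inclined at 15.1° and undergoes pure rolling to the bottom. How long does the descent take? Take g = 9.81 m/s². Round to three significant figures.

With I = (2/5)MR², the ratio k = I/(MR²) is 0.4.
Along the incline Mg sinθ − f = Ma, and torque about the center fR = Iα = kMR²(a/R) gives f = kMa.
Hence a = g sinθ/(1+k) = 9.81×sin15.1°/1.4 = 1.825 m/s².
Starting from rest, L = ½at², so t = √(2L/a) = √(2×1.63/1.825) ≈ 1.34 s.

t ≈ 1.34 s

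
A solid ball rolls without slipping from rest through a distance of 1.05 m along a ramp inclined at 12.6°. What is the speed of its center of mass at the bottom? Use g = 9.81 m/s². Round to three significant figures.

v ≈ 1.79 m/s

Here I = (2/5)MR², so the shape factor k = I/(MR²) = 0.4.
Pure rolling means v = ωR; then KE = ½Mv² + ½I(v/R)² = ½(1+k)Mv² = (7/10)Mv².
The vertical drop is h = L sinθ = 1.05 × sin12.6° = 0.2291 m.
Setting Mgh = (7/10)Mv² gives v = √(2gh/(1+k)) = √(2·9.81·0.2291/1.4) ≈ 1.79 m/s.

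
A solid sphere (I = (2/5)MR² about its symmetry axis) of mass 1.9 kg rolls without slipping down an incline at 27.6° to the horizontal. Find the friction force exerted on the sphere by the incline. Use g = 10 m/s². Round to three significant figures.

f ≈ 2.52 N

For this body I = (2/5)MR², i.e. k = I/(MR²) = 0.4.
Newton's second law down the slope: Mg sinθ − f = Ma. The torque equation fR = Iα (with α = a/R) gives f = kMa.
Combining, a = g sinθ/(1+k) and f = kMa = kMg sinθ/(1+k).
f = 0.4 × 1.9 × 10 × sin27.6° / 1.4 ≈ 2.52 N.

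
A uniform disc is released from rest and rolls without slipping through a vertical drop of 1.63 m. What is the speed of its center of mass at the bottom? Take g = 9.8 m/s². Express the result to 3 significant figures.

v ≈ 4.62 m/s

Here I = (1/2)MR², so the shape factor k = I/(MR²) = 0.5.
Pure rolling means v = ωR; then KE = ½Mv² + ½I(v/R)² = ½(1+k)Mv² = (3/4)Mv².
Setting Mgh = (3/4)Mv² gives v = √(2gh/(1+k)) = √(2·9.8·1.63/1.5) ≈ 4.62 m/s.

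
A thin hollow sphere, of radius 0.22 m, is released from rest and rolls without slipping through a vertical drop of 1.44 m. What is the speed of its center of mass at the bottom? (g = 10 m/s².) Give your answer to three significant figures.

v ≈ 4.16 m/s

Here I = (2/3)MR², so the shape factor k = I/(MR²) = 2/3.
The rolling condition ω = v/R makes the rotational term ½I(v/R)² = ½kMv², so KE_total = ½(1+k)Mv² = (5/6)Mv².
Energy conservation: Mgh = (5/6)Mv², so v = √(2gh/(1+k)) = √(2 × 10 × 1.44 / 1.667) ≈ 4.16 m/s.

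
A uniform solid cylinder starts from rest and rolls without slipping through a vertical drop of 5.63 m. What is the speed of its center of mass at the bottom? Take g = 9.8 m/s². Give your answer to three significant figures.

v ≈ 8.58 m/s

With I = (1/2)MR², the ratio k = I/(MR²) is 0.5.
Pure rolling means v = ωR; then KE = ½Mv² + ½I(v/R)² = ½(1+k)Mv² = (3/4)Mv².
Energy conservation: Mgh = (3/4)Mv², so v = √(2gh/(1+k)) = √(2 × 9.8 × 5.63 / 1.5) ≈ 8.58 m/s.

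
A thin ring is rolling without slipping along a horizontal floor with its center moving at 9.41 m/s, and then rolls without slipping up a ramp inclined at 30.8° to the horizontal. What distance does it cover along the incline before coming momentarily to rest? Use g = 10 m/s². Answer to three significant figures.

Here I = MR², so the shape factor k = I/(MR²) = 1.
Since it rolls without slipping, ω = v/R and KE = ½Mv² + ½Iω² = ½(1+k)Mv² = Mv².
Setting this equal to Mgh gives the vertical rise h = (1+k)v₀²/(2g) = 2×9.41²/(2×10) = 8.855 m.
The distance along the slope is d = h/sinθ = 8.855/sin30.8° ≈ 17.3 m.

d ≈ 17.3 m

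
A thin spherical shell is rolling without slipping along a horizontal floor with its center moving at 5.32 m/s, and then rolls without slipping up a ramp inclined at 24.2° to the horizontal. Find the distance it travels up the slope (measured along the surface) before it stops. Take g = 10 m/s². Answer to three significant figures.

With I = (2/3)MR², the ratio k = I/(MR²) is 2/3.
Pure rolling means v = ωR; then KE = ½Mv² + ½I(v/R)² = ½(1+k)Mv² = (5/6)Mv².
Setting this equal to Mgh gives the vertical rise h = (1+k)v₀²/(2g) = 1.667×5.32²/(2×10) = 2.359 m.
Along the incline, d = h/sinθ = 2.359/sin24.2° ≈ 5.75 m.

d ≈ 5.75 m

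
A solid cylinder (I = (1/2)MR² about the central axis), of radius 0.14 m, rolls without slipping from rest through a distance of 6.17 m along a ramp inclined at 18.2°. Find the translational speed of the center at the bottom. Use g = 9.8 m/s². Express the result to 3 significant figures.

For this body I = (1/2)MR², i.e. k = I/(MR²) = 0.5.
Since it rolls without slipping, ω = v/R and KE = ½Mv² + ½Iω² = ½(1+k)Mv² = (3/4)Mv².
The vertical drop is h = L sinθ = 6.17 × sin18.2° = 1.927 m.
Energy conservation: Mgh = (3/4)Mv², so v = √(2gh/(1+k)) = √(2 × 9.8 × 1.927 / 1.5) ≈ 5.02 m/s.

v ≈ 5.02 m/s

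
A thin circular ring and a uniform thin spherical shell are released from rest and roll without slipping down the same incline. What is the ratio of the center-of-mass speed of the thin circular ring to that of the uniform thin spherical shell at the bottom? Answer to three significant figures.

Each satisfies Mgh = ½(1+k)Mv² with k = I/(MR²), so v ∝ 1/√(1+k).
For the thin circular ring k = 1; for the uniform thin spherical shell k = 2/3.
v₁/v₂ = √((1+k₂)/(1+k₁)) = √(1.667/2) ≈ 0.913.

v_ratio ≈ 0.913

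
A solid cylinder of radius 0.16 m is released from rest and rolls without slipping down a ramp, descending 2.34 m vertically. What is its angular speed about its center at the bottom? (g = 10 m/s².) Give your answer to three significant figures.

With I = (1/2)MR², the ratio k = I/(MR²) is 0.5.
Rolling without slipping gives ω = v/R, so the total kinetic energy is ½Mv² + ½Iω² = ½(1+k)Mv² = (3/4)Mv².
Energy conservation Mgh = ½(1+k)Mv² gives v = √(2gh/(1+k)) = √(2 × 10 × 2.34 / 1.5) = 5.586 m/s.
The angular speed follows from ω = v/R = 5.586/0.16 ≈ 34.9 rad/s.

ω ≈ 34.9 rad/s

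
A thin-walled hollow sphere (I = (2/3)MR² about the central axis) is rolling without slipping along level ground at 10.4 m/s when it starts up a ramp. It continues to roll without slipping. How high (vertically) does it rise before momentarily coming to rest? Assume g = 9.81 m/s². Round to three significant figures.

h ≈ 9.19 m

For this body I = (2/3)MR², i.e. k = I/(MR²) = 2/3.
The rolling condition ω = v/R makes the rotational term ½I(v/R)² = ½kMv², so KE_total = ½(1+k)Mv² = (5/6)Mv².
At the top the kinetic energy is zero, so (5/6)Mv₀² = Mgh.
Thus h = (1+k)v₀²/(2g) = 1.667 × 10.4² / (2 × 9.81) ≈ 9.19 m.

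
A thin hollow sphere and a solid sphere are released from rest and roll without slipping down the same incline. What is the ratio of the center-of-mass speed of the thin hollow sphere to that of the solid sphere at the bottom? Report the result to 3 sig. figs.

Each satisfies Mgh = ½(1+k)Mv² with k = I/(MR²), so v ∝ 1/√(1+k).
For the thin hollow sphere k = 2/3; for the solid sphere k = 0.4.
v₁/v₂ = √((1+k₂)/(1+k₁)) = √(1.4/1.667) ≈ 0.917.

v_ratio ≈ 0.917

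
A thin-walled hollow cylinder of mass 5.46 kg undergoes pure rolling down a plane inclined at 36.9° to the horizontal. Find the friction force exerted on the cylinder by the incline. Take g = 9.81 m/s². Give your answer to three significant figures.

f ≈ 16.1 N

Here I = MR², so the shape factor k = I/(MR²) = 1.
Newton's second law down the slope: Mg sinθ − f = Ma. The torque equation fR = Iα (with α = a/R) gives f = kMa.
Combining, a = g sinθ/(1+k) and f = kMa = kMg sinθ/(1+k).
f = 1 × 5.46 × 9.81 × sin36.9° / 2 ≈ 16.1 N.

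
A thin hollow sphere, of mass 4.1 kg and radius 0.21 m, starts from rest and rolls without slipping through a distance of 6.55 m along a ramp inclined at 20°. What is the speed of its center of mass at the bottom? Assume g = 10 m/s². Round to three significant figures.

For this body I = (2/3)MR², i.e. k = I/(MR²) = 2/3.
Rolling without slipping gives ω = v/R, so the total kinetic energy is ½Mv² + ½Iω² = ½(1+k)Mv² = (5/6)Mv².
The vertical drop is h = L sinθ = 6.55 × sin20° = 2.24 m.
Setting Mgh = (5/6)Mv² gives v = √(2gh/(1+k)) = √(2·10·2.24/1.667) ≈ 5.18 m/s.

v ≈ 5.18 m/s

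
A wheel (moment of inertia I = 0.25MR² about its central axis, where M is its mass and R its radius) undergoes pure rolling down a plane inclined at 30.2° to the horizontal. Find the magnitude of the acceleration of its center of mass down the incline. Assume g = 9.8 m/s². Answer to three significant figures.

a ≈ 3.94 m/s²

For this body I = 0.25MR², i.e. k = I/(MR²) = 0.25.
Newton's second law down the slope: Mg sinθ − f = Ma. The torque equation fR = Iα (with α = a/R) gives f = kMa.
Eliminating f: Mg sinθ = (1+k)Ma, so a = g sinθ/(1+k) = 9.8 × sin30.2° / 1.25 ≈ 3.94 m/s².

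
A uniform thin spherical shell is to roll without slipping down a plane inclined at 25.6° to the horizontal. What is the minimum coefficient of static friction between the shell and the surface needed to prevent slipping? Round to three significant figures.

μ_min ≈ 0.192

With I = (2/3)MR², the ratio k = I/(MR²) is 2/3.
Along the incline Mg sinθ − f = Ma, and torque about the center fR = Iα = kMR²(a/R) gives f = kMa.
These give a = g sinθ/(1+k) and the required friction f = kMg sinθ/(1+k).
With N = Mg cosθ, the no-slip condition f ≤ μN gives μ_min = f/N = k tanθ/(1+k).
μ_min = (2/3) × tan25.6° / 1.667 ≈ 0.192.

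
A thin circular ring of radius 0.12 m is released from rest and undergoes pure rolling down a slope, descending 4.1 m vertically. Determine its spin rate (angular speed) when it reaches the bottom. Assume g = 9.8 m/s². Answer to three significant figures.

Here I = MR², so the shape factor k = I/(MR²) = 1.
Since it rolls without slipping, ω = v/R and KE = ½Mv² + ½Iω² = ½(1+k)Mv² = Mv².
Energy conservation Mgh = ½(1+k)Mv² gives v = √(2gh/(1+k)) = √(2 × 9.8 × 4.1 / 2) = 6.339 m/s.
The angular speed follows from ω = v/R = 6.339/0.12 ≈ 52.8 rad/s.

ω ≈ 52.8 rad/s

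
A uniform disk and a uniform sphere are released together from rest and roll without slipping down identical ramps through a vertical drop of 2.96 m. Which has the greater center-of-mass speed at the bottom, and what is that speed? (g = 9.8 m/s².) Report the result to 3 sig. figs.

For rolling without slipping, Mgh = ½(1+k)Mv² where k = I/(MR²), so v = √(2gh/(1+k)).
Uniform disk: k = 0.5, giving v = √(2×9.8×2.96/1.5) = 6.219 m/s.
Uniform sphere: k = 0.4, giving v = √(2×9.8×2.96/1.4) = 6.437 m/s.
The smaller k wins: the uniform sphere, at ≈ 6.44 m/s.

the uniform sphere, at v ≈ 6.44 m/s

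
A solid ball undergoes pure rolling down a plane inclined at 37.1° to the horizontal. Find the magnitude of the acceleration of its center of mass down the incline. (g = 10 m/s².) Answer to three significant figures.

With I = (2/5)MR², the ratio k = I/(MR²) is 0.4.
Translational: Mg sinθ − f = Ma. Rotational about the CM: fR = Iα = kMRa, so f = kMa.
Eliminating f: Mg sinθ = (1+k)Ma, so a = g sinθ/(1+k) = 10 × sin37.1° / 1.4 ≈ 4.31 m/s².

a ≈ 4.31 m/s²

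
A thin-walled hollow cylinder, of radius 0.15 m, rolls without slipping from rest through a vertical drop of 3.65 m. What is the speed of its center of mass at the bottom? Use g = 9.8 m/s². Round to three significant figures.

With I = MR², the ratio k = I/(MR²) is 1.
The rolling condition ω = v/R makes the rotational term ½I(v/R)² = ½kMv², so KE_total = ½(1+k)Mv² = Mv².
Setting Mgh = Mv² gives v = √(2gh/(1+k)) = √(2·9.8·3.65/2) ≈ 5.98 m/s.

v ≈ 5.98 m/s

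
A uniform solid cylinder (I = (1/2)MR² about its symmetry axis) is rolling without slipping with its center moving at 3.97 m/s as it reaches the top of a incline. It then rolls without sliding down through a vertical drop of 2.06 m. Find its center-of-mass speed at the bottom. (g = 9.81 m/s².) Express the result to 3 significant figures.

v ≈ 6.53 m/s

With I = (1/2)MR², the ratio k = I/(MR²) is 0.5.
Since it rolls without slipping, ω = v/R and KE = ½Mv² + ½Iω² = ½(1+k)Mv² = (3/4)Mv².
Conserving energy between top and bottom: (3/4)Mv² = (3/4)Mv₀² + Mgh, hence v² = v₀² + 2gh/(1+k).
v = √(3.97² + 2×9.81×2.06/1.5) = √42.71 ≈ 6.53 m/s.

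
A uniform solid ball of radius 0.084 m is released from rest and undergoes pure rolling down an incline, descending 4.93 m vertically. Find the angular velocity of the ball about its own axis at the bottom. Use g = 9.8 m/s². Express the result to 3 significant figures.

ω ≈ 98.9 rad/s

The moment of inertia is (2/5)MR², giving k ≡ I/(MR²) = 0.4.
Pure rolling means v = ωR; then KE = ½Mv² + ½I(v/R)² = ½(1+k)Mv² = (7/10)Mv².
Energy conservation Mgh = ½(1+k)Mv² gives v = √(2gh/(1+k)) = √(2 × 9.8 × 4.93 / 1.4) = 8.308 m/s.
Then ω = v/R = 8.308 / 0.084 ≈ 98.9 rad/s.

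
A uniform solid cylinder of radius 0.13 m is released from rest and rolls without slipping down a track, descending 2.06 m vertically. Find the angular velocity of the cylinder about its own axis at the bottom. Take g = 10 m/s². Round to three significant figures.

Here I = (1/2)MR², so the shape factor k = I/(MR²) = 0.5.
Since it rolls without slipping, ω = v/R and KE = ½Mv² + ½Iω² = ½(1+k)Mv² = (3/4)Mv².
Energy conservation Mgh = ½(1+k)Mv² gives v = √(2gh/(1+k)) = √(2 × 10 × 2.06 / 1.5) = 5.241 m/s.
The angular speed follows from ω = v/R = 5.241/0.13 ≈ 40.3 rad/s.

ω ≈ 40.3 rad/s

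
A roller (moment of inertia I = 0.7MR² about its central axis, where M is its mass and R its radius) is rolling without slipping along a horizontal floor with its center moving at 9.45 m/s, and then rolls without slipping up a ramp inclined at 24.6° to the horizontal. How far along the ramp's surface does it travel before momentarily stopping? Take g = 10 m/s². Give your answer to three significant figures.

Here I = 0.7MR², so the shape factor k = I/(MR²) = 0.7.
Rolling without slipping gives ω = v/R, so the total kinetic energy is ½Mv² + ½Iω² = ½(1+k)Mv² = (17/20)Mv².
Setting this equal to Mgh gives the vertical rise h = (1+k)v₀²/(2g) = 1.7×9.45²/(2×10) = 7.591 m.
Along the incline, d = h/sinθ = 7.591/sin24.6° ≈ 18.2 m.

d ≈ 18.2 m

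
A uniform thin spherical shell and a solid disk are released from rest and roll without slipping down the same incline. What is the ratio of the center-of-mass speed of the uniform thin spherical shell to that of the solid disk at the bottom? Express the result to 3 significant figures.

v_ratio ≈ 0.949

Each satisfies Mgh = ½(1+k)Mv² with k = I/(MR²), so v ∝ 1/√(1+k).
For the uniform thin spherical shell k = 2/3; for the solid disk k = 0.5.
v₁/v₂ = √((1+k₂)/(1+k₁)) = √(1.5/1.667) ≈ 0.949.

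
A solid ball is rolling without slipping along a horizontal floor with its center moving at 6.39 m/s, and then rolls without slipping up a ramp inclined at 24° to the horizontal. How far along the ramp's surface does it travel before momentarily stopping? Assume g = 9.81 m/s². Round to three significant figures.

d ≈ 7.16 m

For this body I = (2/5)MR², i.e. k = I/(MR²) = 0.4.
Since it rolls without slipping, ω = v/R and KE = ½Mv² + ½Iω² = ½(1+k)Mv² = (7/10)Mv².
Setting this equal to Mgh gives the vertical rise h = (1+k)v₀²/(2g) = 1.4×6.39²/(2×9.81) = 2.914 m.
The distance along the slope is d = h/sinθ = 2.914/sin24° ≈ 7.16 m.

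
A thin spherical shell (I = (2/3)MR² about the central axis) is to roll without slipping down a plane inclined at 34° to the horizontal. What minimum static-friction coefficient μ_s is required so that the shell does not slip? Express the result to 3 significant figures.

μ_min ≈ 0.270

For this body I = (2/3)MR², i.e. k = I/(MR²) = 2/3.
Along the incline Mg sinθ − f = Ma, and torque about the center fR = Iα = kMR²(a/R) gives f = kMa.
These give a = g sinθ/(1+k) and the required friction f = kMg sinθ/(1+k).
With N = Mg cosθ, the no-slip condition f ≤ μN gives μ_min = f/N = k tanθ/(1+k).
μ_min = (2/3) × tan34° / 1.667 ≈ 0.270.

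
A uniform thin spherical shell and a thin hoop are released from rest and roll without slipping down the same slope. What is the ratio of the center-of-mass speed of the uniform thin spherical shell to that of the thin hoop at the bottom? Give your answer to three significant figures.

v_ratio ≈ 1.10

Each satisfies Mgh = ½(1+k)Mv² with k = I/(MR²), so v ∝ 1/√(1+k).
For the uniform thin spherical shell k = 2/3; for the thin hoop k = 1.
v₁/v₂ = √((1+k₂)/(1+k₁)) = √(2/1.667) ≈ 1.10.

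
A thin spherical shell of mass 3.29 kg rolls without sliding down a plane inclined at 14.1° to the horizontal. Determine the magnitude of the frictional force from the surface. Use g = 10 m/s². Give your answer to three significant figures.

f ≈ 3.21 N

For this body I = (2/3)MR², i.e. k = I/(MR²) = 2/3.
Translational: Mg sinθ − f = Ma. Rotational about the CM: fR = Iα = kMRa, so f = kMa.
Combining, a = g sinθ/(1+k) and f = kMa = kMg sinθ/(1+k).
f = (2/3) × 3.29 × 10 × sin14.1° / 1.667 ≈ 3.21 N.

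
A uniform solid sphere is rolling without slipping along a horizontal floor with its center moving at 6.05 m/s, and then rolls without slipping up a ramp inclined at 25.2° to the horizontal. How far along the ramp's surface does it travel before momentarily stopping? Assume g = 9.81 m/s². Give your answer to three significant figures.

d ≈ 6.13 m

Here I = (2/5)MR², so the shape factor k = I/(MR²) = 0.4.
Pure rolling means v = ωR; then KE = ½Mv² + ½I(v/R)² = ½(1+k)Mv² = (7/10)Mv².
Setting this equal to Mgh gives the vertical rise h = (1+k)v₀²/(2g) = 1.4×6.05²/(2×9.81) = 2.612 m.
Along the incline, d = h/sinθ = 2.612/sin25.2° ≈ 6.13 m.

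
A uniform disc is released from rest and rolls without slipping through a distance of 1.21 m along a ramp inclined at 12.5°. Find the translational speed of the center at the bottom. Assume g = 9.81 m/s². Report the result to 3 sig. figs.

v ≈ 1.85 m/s

Here I = (1/2)MR², so the shape factor k = I/(MR²) = 0.5.
Pure rolling means v = ωR; then KE = ½Mv² + ½I(v/R)² = ½(1+k)Mv² = (3/4)Mv².
The vertical drop is h = L sinθ = 1.21 × sin12.5° = 0.2619 m.
Energy conservation: Mgh = (3/4)Mv², so v = √(2gh/(1+k)) = √(2 × 9.81 × 0.2619 / 1.5) ≈ 1.85 m/s.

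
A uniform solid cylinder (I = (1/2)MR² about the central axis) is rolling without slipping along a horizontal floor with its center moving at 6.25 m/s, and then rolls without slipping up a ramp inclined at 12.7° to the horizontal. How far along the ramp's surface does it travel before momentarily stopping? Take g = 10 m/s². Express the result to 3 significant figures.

d ≈ 13.3 m

The moment of inertia is (1/2)MR², giving k ≡ I/(MR²) = 0.5.
The rolling condition ω = v/R makes the rotational term ½I(v/R)² = ½kMv², so KE_total = ½(1+k)Mv² = (3/4)Mv².
Setting this equal to Mgh gives the vertical rise h = (1+k)v₀²/(2g) = 1.5×6.25²/(2×10) = 2.93 m.
Along the incline, d = h/sinθ = 2.93/sin12.7° ≈ 13.3 m.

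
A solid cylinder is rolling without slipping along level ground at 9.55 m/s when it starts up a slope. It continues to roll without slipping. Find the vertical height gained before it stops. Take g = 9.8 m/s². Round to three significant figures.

The moment of inertia is (1/2)MR², giving k ≡ I/(MR²) = 0.5.
Rolling without slipping gives ω = v/R, so the total kinetic energy is ½Mv² + ½Iω² = ½(1+k)Mv² = (3/4)Mv².
All of this converts to potential energy at the highest point: (3/4)Mv₀² = Mgh.
Thus h = (1+k)v₀²/(2g) = 1.5 × 9.55² / (2 × 9.8) ≈ 6.98 m.

h ≈ 6.98 m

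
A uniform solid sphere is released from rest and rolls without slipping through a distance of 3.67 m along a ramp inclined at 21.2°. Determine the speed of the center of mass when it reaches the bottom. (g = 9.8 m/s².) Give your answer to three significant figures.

For this body I = (2/5)MR², i.e. k = I/(MR²) = 0.4.
Pure rolling means v = ωR; then KE = ½Mv² + ½I(v/R)² = ½(1+k)Mv² = (7/10)Mv².
The vertical drop is h = L sinθ = 3.67 × sin21.2° = 1.327 m.
Setting Mgh = (7/10)Mv² gives v = √(2gh/(1+k)) = √(2·9.8·1.327/1.4) ≈ 4.31 m/s.

v ≈ 4.31 m/s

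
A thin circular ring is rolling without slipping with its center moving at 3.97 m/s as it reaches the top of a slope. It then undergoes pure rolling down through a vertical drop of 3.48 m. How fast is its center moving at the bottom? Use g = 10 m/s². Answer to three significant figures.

Here I = MR², so the shape factor k = I/(MR²) = 1.
Pure rolling means v = ωR; then KE = ½Mv² + ½I(v/R)² = ½(1+k)Mv² = Mv².
Conserving energy between top and bottom: Mv² = Mv₀² + Mgh, hence v² = v₀² + 2gh/(1+k).
v = √(3.97² + 2×10×3.48/2) = √50.56 ≈ 7.11 m/s.

v ≈ 7.11 m/s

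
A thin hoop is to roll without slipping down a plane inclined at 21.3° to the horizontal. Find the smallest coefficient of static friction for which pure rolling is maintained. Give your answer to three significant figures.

μ_min ≈ 0.195

The moment of inertia is MR², giving k ≡ I/(MR²) = 1.
Newton's second law down the slope: Mg sinθ − f = Ma. The torque equation fR = Iα (with α = a/R) gives f = kMa.
These give a = g sinθ/(1+k) and the required friction f = kMg sinθ/(1+k).
The normal force is N = Mg cosθ, so μ_min = f/N = k tanθ/(1+k).
μ_min = 1 × tan21.3° / 2 ≈ 0.195.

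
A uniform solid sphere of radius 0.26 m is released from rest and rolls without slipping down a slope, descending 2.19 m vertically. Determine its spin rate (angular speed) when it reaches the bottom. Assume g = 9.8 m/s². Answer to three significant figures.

ω ≈ 21.3 rad/s

The moment of inertia is (2/5)MR², giving k ≡ I/(MR²) = 0.4.
Pure rolling means v = ωR; then KE = ½Mv² + ½I(v/R)² = ½(1+k)Mv² = (7/10)Mv².
Energy conservation Mgh = ½(1+k)Mv² gives v = √(2gh/(1+k)) = √(2 × 9.8 × 2.19 / 1.4) = 5.537 m/s.
Then ω = v/R = 5.537 / 0.26 ≈ 21.3 rad/s.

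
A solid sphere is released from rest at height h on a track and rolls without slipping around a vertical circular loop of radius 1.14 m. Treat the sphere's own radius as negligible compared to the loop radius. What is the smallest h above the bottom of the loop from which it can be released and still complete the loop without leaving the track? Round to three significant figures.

h_min ≈ 3.08 m

For this body I = (2/5)MR², i.e. k = I/(MR²) = 0.4.
At the top, contact is just lost when gravity alone supplies the centripetal force: Mg = Mv_top²/r, i.e. v_top² = gr.
With ω = v/R, the kinetic energy at speed v is ½(1+k)Mv² = (7/10)Mv².
Energy conservation from release (height h) to the top (height 2r): Mgh = Mg(2r) + (7/10)M·gr.
Thus h_min = 2r + (1+k)r/2 = r(2 + 1.4/2) = 1.14 × 2.7 ≈ 3.08 m.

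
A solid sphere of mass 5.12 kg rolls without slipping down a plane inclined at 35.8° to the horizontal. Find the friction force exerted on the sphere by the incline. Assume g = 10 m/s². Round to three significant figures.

With I = (2/5)MR², the ratio k = I/(MR²) is 0.4.
Newton's second law down the slope: Mg sinθ − f = Ma. The torque equation fR = Iα (with α = a/R) gives f = kMa.
Combining, a = g sinθ/(1+k) and f = kMa = kMg sinθ/(1+k).
f = 0.4 × 5.12 × 10 × sin35.8° / 1.4 ≈ 8.56 N.

f ≈ 8.56 N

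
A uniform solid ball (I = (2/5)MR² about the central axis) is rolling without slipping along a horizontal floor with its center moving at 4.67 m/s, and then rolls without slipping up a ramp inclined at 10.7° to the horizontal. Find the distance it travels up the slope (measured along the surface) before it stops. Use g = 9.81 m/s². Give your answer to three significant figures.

d ≈ 8.38 m

With I = (2/5)MR², the ratio k = I/(MR²) is 0.4.
Rolling without slipping gives ω = v/R, so the total kinetic energy is ½Mv² + ½Iω² = ½(1+k)Mv² = (7/10)Mv².
Setting this equal to Mgh gives the vertical rise h = (1+k)v₀²/(2g) = 1.4×4.67²/(2×9.81) = 1.556 m.
The distance along the slope is d = h/sinθ = 1.556/sin10.7° ≈ 8.38 m.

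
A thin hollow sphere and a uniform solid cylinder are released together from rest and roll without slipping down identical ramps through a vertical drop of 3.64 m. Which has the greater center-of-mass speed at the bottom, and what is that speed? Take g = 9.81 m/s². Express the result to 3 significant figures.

For rolling without slipping, Mgh = ½(1+k)Mv² where k = I/(MR²), so v = √(2gh/(1+k)).
Thin hollow sphere: k = 2/3, giving v = √(2×9.81×3.64/1.667) = 6.546 m/s.
Uniform solid cylinder: k = 0.5, giving v = √(2×9.81×3.64/1.5) = 6.9 m/s.
The smaller k wins: the uniform solid cylinder, at ≈ 6.90 m/s.

the uniform solid cylinder, at v ≈ 6.90 m/s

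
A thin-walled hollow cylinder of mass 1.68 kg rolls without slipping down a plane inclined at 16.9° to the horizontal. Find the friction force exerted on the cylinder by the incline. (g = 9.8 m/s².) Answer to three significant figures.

f ≈ 2.39 N

For this body I = MR², i.e. k = I/(MR²) = 1.
Along the incline Mg sinθ − f = Ma, and torque about the center fR = Iα = kMR²(a/R) gives f = kMa.
Combining, a = g sinθ/(1+k) and f = kMa = kMg sinθ/(1+k).
f = 1 × 1.68 × 9.8 × sin16.9° / 2 ≈ 2.39 N.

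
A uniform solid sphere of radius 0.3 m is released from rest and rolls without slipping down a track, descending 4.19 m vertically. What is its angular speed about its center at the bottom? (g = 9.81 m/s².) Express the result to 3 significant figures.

For this body I = (2/5)MR², i.e. k = I/(MR²) = 0.4.
The rolling condition ω = v/R makes the rotational term ½I(v/R)² = ½kMv², so KE_total = ½(1+k)Mv² = (7/10)Mv².
Energy conservation Mgh = ½(1+k)Mv² gives v = √(2gh/(1+k)) = √(2 × 9.81 × 4.19 / 1.4) = 7.663 m/s.
The angular speed follows from ω = v/R = 7.663/0.3 ≈ 25.5 rad/s.

ω ≈ 25.5 rad/s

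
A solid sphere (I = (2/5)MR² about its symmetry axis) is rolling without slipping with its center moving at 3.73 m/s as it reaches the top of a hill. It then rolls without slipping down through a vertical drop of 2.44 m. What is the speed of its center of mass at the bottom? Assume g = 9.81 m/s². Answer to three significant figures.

v ≈ 6.94 m/s

For this body I = (2/5)MR², i.e. k = I/(MR²) = 0.4.
Since it rolls without slipping, ω = v/R and KE = ½Mv² + ½Iω² = ½(1+k)Mv² = (7/10)Mv².
Energy conservation: (7/10)Mv₀² + Mgh = (7/10)Mv², so v² = v₀² + 2gh/(1+k).
v = √(3.73² + 2×9.81×2.44/1.4) = √48.11 ≈ 6.94 m/s.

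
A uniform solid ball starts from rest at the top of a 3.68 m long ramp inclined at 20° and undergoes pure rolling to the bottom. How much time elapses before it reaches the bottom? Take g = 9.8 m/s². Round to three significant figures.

For this body I = (2/5)MR², i.e. k = I/(MR²) = 0.4.
Newton's second law down the slope: Mg sinθ − f = Ma. The torque equation fR = Iα (with α = a/R) gives f = kMa.
Hence a = g sinθ/(1+k) = 9.8×sin20°/1.4 = 2.394 m/s².
Starting from rest, L = ½at², so t = √(2L/a) = √(2×3.68/2.394) ≈ 1.75 s.

t ≈ 1.75 s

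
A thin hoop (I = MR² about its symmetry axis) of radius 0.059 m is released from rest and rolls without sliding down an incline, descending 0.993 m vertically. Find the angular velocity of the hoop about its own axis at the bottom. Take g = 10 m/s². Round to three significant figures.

ω ≈ 53.4 rad/s

Here I = MR², so the shape factor k = I/(MR²) = 1.
Since it rolls without slipping, ω = v/R and KE = ½Mv² + ½Iω² = ½(1+k)Mv² = Mv².
Energy conservation Mgh = ½(1+k)Mv² gives v = √(2gh/(1+k)) = √(2 × 10 × 0.993 / 2) = 3.151 m/s.
The angular speed follows from ω = v/R = 3.151/0.059 ≈ 53.4 rad/s.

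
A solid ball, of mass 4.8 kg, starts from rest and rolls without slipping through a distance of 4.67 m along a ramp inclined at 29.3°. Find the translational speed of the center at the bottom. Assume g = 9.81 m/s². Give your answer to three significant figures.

v ≈ 5.66 m/s

For this body I = (2/5)MR², i.e. k = I/(MR²) = 0.4.
Rolling without slipping gives ω = v/R, so the total kinetic energy is ½Mv² + ½Iω² = ½(1+k)Mv² = (7/10)Mv².
The vertical drop is h = L sinθ = 4.67 × sin29.3° = 2.285 m.
Setting Mgh = (7/10)Mv² gives v = √(2gh/(1+k)) = √(2·9.81·2.285/1.4) ≈ 5.66 m/s.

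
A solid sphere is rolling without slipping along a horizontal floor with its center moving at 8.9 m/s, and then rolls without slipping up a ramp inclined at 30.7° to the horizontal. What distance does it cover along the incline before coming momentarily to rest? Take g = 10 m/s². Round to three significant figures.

For this body I = (2/5)MR², i.e. k = I/(MR²) = 0.4.
The rolling condition ω = v/R makes the rotational term ½I(v/R)² = ½kMv², so KE_total = ½(1+k)Mv² = (7/10)Mv².
Setting this equal to Mgh gives the vertical rise h = (1+k)v₀²/(2g) = 1.4×8.9²/(2×10) = 5.545 m.
Along the incline, d = h/sinθ = 5.545/sin30.7° ≈ 10.9 m.

d ≈ 10.9 m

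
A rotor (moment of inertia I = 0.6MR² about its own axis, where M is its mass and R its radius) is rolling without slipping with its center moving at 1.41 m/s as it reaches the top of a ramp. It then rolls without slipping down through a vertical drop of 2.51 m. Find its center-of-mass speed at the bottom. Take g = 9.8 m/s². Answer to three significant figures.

The moment of inertia is 0.6MR², giving k ≡ I/(MR²) = 0.6.
Rolling without slipping gives ω = v/R, so the total kinetic energy is ½Mv² + ½Iω² = ½(1+k)Mv² = (4/5)Mv².
Conserving energy between top and bottom: (4/5)Mv² = (4/5)Mv₀² + Mgh, hence v² = v₀² + 2gh/(1+k).
v = √(1.41² + 2×9.8×2.51/1.6) = √32.74 ≈ 5.72 m/s.

v ≈ 5.72 m/s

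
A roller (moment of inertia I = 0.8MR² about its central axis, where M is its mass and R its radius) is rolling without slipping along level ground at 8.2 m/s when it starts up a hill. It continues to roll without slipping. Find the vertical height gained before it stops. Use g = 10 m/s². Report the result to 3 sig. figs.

h ≈ 6.05 m

Here I = 0.8MR², so the shape factor k = I/(MR²) = 0.8.
The rolling condition ω = v/R makes the rotational term ½I(v/R)² = ½kMv², so KE_total = ½(1+k)Mv² = (9/10)Mv².
All of this converts to potential energy at the highest point: (9/10)Mv₀² = Mgh.
Thus h = (1+k)v₀²/(2g) = 1.8 × 8.2² / (2 × 10) ≈ 6.05 m.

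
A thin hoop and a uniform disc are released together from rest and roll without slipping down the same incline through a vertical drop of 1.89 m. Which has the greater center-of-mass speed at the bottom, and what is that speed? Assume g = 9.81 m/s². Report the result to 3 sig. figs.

the uniform disc, at v ≈ 4.97 m/s

For rolling without slipping, Mgh = ½(1+k)Mv² where k = I/(MR²), so v = √(2gh/(1+k)).
Thin hoop: k = 1, giving v = √(2×9.81×1.89/2) = 4.306 m/s.
Uniform disc: k = 0.5, giving v = √(2×9.81×1.89/1.5) = 4.972 m/s.
The smaller k wins: the uniform disc, at ≈ 4.97 m/s.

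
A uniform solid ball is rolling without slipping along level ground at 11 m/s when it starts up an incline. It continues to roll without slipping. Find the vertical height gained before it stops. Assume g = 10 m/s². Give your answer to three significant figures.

h ≈ 8.47 m

Here I = (2/5)MR², so the shape factor k = I/(MR²) = 0.4.
Rolling without slipping gives ω = v/R, so the total kinetic energy is ½Mv² + ½Iω² = ½(1+k)Mv² = (7/10)Mv².
All of this converts to potential energy at the highest point: (7/10)Mv₀² = Mgh.
Thus h = (1+k)v₀²/(2g) = 1.4 × 11² / (2 × 10) ≈ 8.47 m.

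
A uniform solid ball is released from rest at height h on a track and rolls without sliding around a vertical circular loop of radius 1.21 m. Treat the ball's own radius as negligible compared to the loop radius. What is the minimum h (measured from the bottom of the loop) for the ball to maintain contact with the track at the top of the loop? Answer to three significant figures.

h_min ≈ 3.27 m

Here I = (2/5)MR², so the shape factor k = I/(MR²) = 0.4.
At the top of the loop, the minimum-contact condition is Mg = Mv_top²/r, so v_top² = gr.
With ω = v/R, the kinetic energy at speed v is ½(1+k)Mv² = (7/10)Mv².
Energy conservation from release (height h) to the top (height 2r): Mgh = Mg(2r) + (7/10)M·gr.
Thus h_min = 2r + (1+k)r/2 = r(2 + 1.4/2) = 1.21 × 2.7 ≈ 3.27 m.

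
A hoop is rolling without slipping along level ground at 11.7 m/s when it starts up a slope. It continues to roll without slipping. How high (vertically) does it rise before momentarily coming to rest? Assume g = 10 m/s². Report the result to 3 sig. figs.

For this body I = MR², i.e. k = I/(MR²) = 1.
Rolling without slipping gives ω = v/R, so the total kinetic energy is ½Mv² + ½Iω² = ½(1+k)Mv² = Mv².
At the top the kinetic energy is zero, so Mv₀² = Mgh.
Thus h = (1+k)v₀²/(2g) = 2 × 11.7² / (2 × 10) ≈ 13.7 m.

h ≈ 13.7 m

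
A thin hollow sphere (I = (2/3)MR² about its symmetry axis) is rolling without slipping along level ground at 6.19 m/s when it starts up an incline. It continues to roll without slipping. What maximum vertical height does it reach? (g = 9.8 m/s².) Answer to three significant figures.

For this body I = (2/3)MR², i.e. k = I/(MR²) = 2/3.
Pure rolling means v = ωR; then KE = ½Mv² + ½I(v/R)² = ½(1+k)Mv² = (5/6)Mv².
At the top the kinetic energy is zero, so (5/6)Mv₀² = Mgh.
Thus h = (1+k)v₀²/(2g) = 1.667 × 6.19² / (2 × 9.8) ≈ 3.26 m.

h ≈ 3.26 m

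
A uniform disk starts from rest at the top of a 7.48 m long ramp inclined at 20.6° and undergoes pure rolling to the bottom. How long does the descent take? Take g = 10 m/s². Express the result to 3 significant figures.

t ≈ 2.53 s

With I = (1/2)MR², the ratio k = I/(MR²) is 0.5.
Along the incline Mg sinθ − f = Ma, and torque about the center fR = Iα = kMR²(a/R) gives f = kMa.
Hence a = g sinθ/(1+k) = 10×sin20.6°/1.5 = 2.346 m/s².
Starting from rest, L = ½at², so t = √(2L/a) = √(2×7.48/2.346) ≈ 2.53 s.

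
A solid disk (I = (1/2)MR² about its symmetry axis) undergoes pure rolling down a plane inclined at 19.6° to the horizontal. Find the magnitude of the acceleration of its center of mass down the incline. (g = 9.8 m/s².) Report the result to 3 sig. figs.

The moment of inertia is (1/2)MR², giving k ≡ I/(MR²) = 0.5.
Newton's second law down the slope: Mg sinθ − f = Ma. The torque equation fR = Iα (with α = a/R) gives f = kMa.
Eliminating f: Mg sinθ = (1+k)Ma, so a = g sinθ/(1+k) = 9.8 × sin19.6° / 1.5 ≈ 2.19 m/s².

a ≈ 2.19 m/s²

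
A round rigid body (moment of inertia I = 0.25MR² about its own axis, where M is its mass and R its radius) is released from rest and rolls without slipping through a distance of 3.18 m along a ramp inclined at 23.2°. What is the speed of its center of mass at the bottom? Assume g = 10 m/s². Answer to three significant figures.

v ≈ 4.48 m/s

For this body I = 0.25MR², i.e. k = I/(MR²) = 0.25.
The rolling condition ω = v/R makes the rotational term ½I(v/R)² = ½kMv², so KE_total = ½(1+k)Mv² = (5/8)Mv².
The vertical drop is h = L sinθ = 3.18 × sin23.2° = 1.253 m.
Energy conservation: Mgh = (5/8)Mv², so v = √(2gh/(1+k)) = √(2 × 10 × 1.253 / 1.25) ≈ 4.48 m/s.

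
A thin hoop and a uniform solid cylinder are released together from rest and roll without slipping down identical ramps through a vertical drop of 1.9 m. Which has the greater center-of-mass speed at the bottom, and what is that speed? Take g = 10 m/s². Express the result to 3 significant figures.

the uniform solid cylinder, at v ≈ 5.03 m/s

For rolling without slipping, Mgh = ½(1+k)Mv² where k = I/(MR²), so v = √(2gh/(1+k)).
Thin hoop: k = 1, giving v = √(2×10×1.9/2) = 4.359 m/s.
Uniform solid cylinder: k = 0.5, giving v = √(2×10×1.9/1.5) = 5.033 m/s.
The smaller k wins: the uniform solid cylinder, at ≈ 5.03 m/s.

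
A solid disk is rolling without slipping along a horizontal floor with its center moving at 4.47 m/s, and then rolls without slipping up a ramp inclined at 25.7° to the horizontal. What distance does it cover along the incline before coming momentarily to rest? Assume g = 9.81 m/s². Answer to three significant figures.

For this body I = (1/2)MR², i.e. k = I/(MR²) = 0.5.
Pure rolling means v = ωR; then KE = ½Mv² + ½I(v/R)² = ½(1+k)Mv² = (3/4)Mv².
Setting this equal to Mgh gives the vertical rise h = (1+k)v₀²/(2g) = 1.5×4.47²/(2×9.81) = 1.528 m.
Along the incline, d = h/sinθ = 1.528/sin25.7° ≈ 3.52 m.

d ≈ 3.52 m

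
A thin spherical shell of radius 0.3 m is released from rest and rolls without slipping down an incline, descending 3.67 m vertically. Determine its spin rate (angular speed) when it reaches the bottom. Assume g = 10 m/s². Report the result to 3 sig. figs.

ω ≈ 22.1 rad/s

The moment of inertia is (2/3)MR², giving k ≡ I/(MR²) = 2/3.
Since it rolls without slipping, ω = v/R and KE = ½Mv² + ½Iω² = ½(1+k)Mv² = (5/6)Mv².
Energy conservation Mgh = ½(1+k)Mv² gives v = √(2gh/(1+k)) = √(2 × 10 × 3.67 / 1.667) = 6.636 m/s.
Then ω = v/R = 6.636 / 0.3 ≈ 22.1 rad/s.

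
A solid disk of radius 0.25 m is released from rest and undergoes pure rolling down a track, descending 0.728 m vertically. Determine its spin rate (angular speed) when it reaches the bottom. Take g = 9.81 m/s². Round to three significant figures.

ω ≈ 12.3 rad/s

With I = (1/2)MR², the ratio k = I/(MR²) is 0.5.
Pure rolling means v = ωR; then KE = ½Mv² + ½I(v/R)² = ½(1+k)Mv² = (3/4)Mv².
Energy conservation Mgh = ½(1+k)Mv² gives v = √(2gh/(1+k)) = √(2 × 9.81 × 0.728 / 1.5) = 3.086 m/s.
The angular speed follows from ω = v/R = 3.086/0.25 ≈ 12.3 rad/s.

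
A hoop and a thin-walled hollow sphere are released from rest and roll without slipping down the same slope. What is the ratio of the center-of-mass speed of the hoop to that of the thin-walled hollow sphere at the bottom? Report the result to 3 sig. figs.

Each satisfies Mgh = ½(1+k)Mv² with k = I/(MR²), so v ∝ 1/√(1+k).
For the hoop k = 1; for the thin-walled hollow sphere k = 2/3.
v₁/v₂ = √((1+k₂)/(1+k₁)) = √(1.667/2) ≈ 0.913.

v_ratio ≈ 0.913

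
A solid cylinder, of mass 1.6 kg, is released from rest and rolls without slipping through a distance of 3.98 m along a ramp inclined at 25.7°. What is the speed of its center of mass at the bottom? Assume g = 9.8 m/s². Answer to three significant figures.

Here I = (1/2)MR², so the shape factor k = I/(MR²) = 0.5.
Rolling without slipping gives ω = v/R, so the total kinetic energy is ½Mv² + ½Iω² = ½(1+k)Mv² = (3/4)Mv².
The vertical drop is h = L sinθ = 3.98 × sin25.7° = 1.726 m.
Setting Mgh = (3/4)Mv² gives v = √(2gh/(1+k)) = √(2·9.8·1.726/1.5) ≈ 4.75 m/s.

v ≈ 4.75 m/s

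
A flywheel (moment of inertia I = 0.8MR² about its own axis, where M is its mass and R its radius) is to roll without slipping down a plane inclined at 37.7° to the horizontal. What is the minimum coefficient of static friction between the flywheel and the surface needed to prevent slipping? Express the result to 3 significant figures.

For this body I = 0.8MR², i.e. k = I/(MR²) = 0.8.
Newton's second law down the slope: Mg sinθ − f = Ma. The torque equation fR = Iα (with α = a/R) gives f = kMa.
These give a = g sinθ/(1+k) and the required friction f = kMg sinθ/(1+k).
With N = Mg cosθ, the no-slip condition f ≤ μN gives μ_min = f/N = k tanθ/(1+k).
μ_min = 0.8 × tan37.7° / 1.8 ≈ 0.344.

μ_min ≈ 0.344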